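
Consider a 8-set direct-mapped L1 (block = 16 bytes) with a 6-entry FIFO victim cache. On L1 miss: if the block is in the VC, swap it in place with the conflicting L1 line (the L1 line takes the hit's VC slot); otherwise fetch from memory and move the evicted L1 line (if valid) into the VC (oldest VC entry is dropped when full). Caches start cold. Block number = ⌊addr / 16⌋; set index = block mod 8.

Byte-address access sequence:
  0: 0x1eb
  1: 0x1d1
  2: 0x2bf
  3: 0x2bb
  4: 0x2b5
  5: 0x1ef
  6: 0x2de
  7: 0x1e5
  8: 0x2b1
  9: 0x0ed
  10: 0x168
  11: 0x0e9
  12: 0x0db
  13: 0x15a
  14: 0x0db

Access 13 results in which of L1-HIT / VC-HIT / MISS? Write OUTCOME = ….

OUTCOME = MISS

  [0] addr=0x1eb blk=30 s=6: MISS | VC []
  [1] addr=0x1d1 blk=29 s=5: MISS | VC []
  [2] addr=0x2bf blk=43 s=3: MISS | VC []
  [3] addr=0x2bb blk=43 s=3: L1-HIT | VC []
  [4] addr=0x2b5 blk=43 s=3: L1-HIT | VC []
  [5] addr=0x1ef blk=30 s=6: L1-HIT | VC []
  [6] addr=0x2de blk=45 s=5: MISS | VC [29]
  [7] addr=0x1e5 blk=30 s=6: L1-HIT | VC [29]
  [8] addr=0x2b1 blk=43 s=3: L1-HIT | VC [29]
  [9] addr=0xed blk=14 s=6: MISS | VC [29, 30]
  [10] addr=0x168 blk=22 s=6: MISS | VC [29, 30, 14]
  [11] addr=0xe9 blk=14 s=6: VC-HIT | VC [29, 30, 22]
  [12] addr=0xdb blk=13 s=5: MISS | VC [29, 30, 22, 45]
  [13] addr=0x15a blk=21 s=5: MISS | VC [29, 30, 22, 45, 13]
  [14] addr=0xdb blk=13 s=5: VC-HIT | VC [29, 30, 22, 45, 21]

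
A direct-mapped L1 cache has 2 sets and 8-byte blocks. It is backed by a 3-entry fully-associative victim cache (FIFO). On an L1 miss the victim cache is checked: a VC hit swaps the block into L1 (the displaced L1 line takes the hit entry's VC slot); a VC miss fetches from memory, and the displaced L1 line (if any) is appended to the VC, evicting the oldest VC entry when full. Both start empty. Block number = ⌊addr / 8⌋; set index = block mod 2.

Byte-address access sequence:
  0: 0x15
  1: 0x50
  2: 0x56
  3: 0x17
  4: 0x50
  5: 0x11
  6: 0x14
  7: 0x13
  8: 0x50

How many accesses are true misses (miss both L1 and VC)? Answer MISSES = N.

  [0] addr=0x15 blk=2 s=0: MISS | VC []
  [1] addr=0x50 blk=10 s=0: MISS | VC [2]
  [2] addr=0x56 blk=10 s=0: L1-HIT | VC [2]
  [3] addr=0x17 blk=2 s=0: VC-HIT | VC [10]
  [4] addr=0x50 blk=10 s=0: VC-HIT | VC [2]
  [5] addr=0x11 blk=2 s=0: VC-HIT | VC [10]
  [6] addr=0x14 blk=2 s=0: L1-HIT | VC [10]
  [7] addr=0x13 blk=2 s=0: L1-HIT | VC [10]
  [8] addr=0x50 blk=10 s=0: VC-HIT | VC [2]

MISSES = 2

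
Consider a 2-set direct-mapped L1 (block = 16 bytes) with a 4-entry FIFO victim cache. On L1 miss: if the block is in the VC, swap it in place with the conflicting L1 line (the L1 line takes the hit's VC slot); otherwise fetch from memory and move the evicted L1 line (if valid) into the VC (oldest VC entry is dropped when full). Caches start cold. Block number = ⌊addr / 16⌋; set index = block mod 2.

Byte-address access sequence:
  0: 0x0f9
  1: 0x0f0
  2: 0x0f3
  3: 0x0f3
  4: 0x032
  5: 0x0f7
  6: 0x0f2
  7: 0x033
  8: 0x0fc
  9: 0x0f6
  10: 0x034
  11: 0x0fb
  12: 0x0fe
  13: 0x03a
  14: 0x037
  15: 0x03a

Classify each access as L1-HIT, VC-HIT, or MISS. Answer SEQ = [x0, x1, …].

#0 0xf9→b15/s1 MISS; vc=[]
#1 0xf0→b15/s1 L1-HIT; vc=[]
#2 0xf3→b15/s1 L1-HIT; vc=[]
#3 0xf3→b15/s1 L1-HIT; vc=[]
#4 0x32→b3/s1 MISS; vc=[15]
#5 0xf7→b15/s1 VC-HIT; vc=[3]
#6 0xf2→b15/s1 L1-HIT; vc=[3]
#7 0x33→b3/s1 VC-HIT; vc=[15]
#8 0xfc→b15/s1 VC-HIT; vc=[3]
#9 0xf6→b15/s1 L1-HIT; vc=[3]
#10 0x34→b3/s1 VC-HIT; vc=[15]
#11 0xfb→b15/s1 VC-HIT; vc=[3]
#12 0xfe→b15/s1 L1-HIT; vc=[3]
#13 0x3a→b3/s1 VC-HIT; vc=[15]
#14 0x37→b3/s1 L1-HIT; vc=[15]
#15 0x3a→b3/s1 L1-HIT; vc=[15]

SEQ = [MISS, L1-HIT, L1-HIT, L1-HIT, MISS, VC-HIT, L1-HIT, VC-HIT, VC-HIT, L1-HIT, VC-HIT, VC-HIT, L1-HIT, VC-HIT, L1-HIT, L1-HIT]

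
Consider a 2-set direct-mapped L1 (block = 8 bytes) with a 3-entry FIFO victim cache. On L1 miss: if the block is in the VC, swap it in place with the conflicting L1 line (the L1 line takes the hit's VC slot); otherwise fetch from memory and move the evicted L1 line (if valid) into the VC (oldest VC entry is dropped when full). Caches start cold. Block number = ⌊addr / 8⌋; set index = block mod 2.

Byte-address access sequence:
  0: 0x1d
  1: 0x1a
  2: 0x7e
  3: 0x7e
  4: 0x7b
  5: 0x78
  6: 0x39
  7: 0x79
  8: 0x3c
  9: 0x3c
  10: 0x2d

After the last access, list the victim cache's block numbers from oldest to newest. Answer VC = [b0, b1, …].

VC = [3, 15, 7]

#0 0x1d→b3/s1 MISS; vc=[]
#1 0x1a→b3/s1 L1-HIT; vc=[]
#2 0x7e→b15/s1 MISS; vc=[3]
#3 0x7e→b15/s1 L1-HIT; vc=[3]
#4 0x7b→b15/s1 L1-HIT; vc=[3]
#5 0x78→b15/s1 L1-HIT; vc=[3]
#6 0x39→b7/s1 MISS; vc=[3,15]
#7 0x79→b15/s1 VC-HIT; vc=[3,7]
#8 0x3c→b7/s1 VC-HIT; vc=[3,15]
#9 0x3c→b7/s1 L1-HIT; vc=[3,15]
#10 0x2d→b5/s1 MISS; vc=[3,15,7]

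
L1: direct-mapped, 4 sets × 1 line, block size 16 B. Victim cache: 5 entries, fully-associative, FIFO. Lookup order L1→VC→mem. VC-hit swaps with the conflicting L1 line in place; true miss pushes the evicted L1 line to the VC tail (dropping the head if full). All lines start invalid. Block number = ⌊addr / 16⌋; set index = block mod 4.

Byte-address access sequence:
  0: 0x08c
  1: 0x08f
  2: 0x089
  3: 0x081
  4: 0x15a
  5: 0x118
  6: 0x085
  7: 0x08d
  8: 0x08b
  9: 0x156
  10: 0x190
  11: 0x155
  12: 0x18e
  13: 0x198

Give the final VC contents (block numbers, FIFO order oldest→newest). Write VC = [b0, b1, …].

#0 0x8c→b8/s0 MISS; vc=[]
#1 0x8f→b8/s0 L1-HIT; vc=[]
#2 0x89→b8/s0 L1-HIT; vc=[]
#3 0x81→b8/s0 L1-HIT; vc=[]
#4 0x15a→b21/s1 MISS; vc=[]
#5 0x118→b17/s1 MISS; vc=[21]
#6 0x85→b8/s0 L1-HIT; vc=[21]
#7 0x8d→b8/s0 L1-HIT; vc=[21]
#8 0x8b→b8/s0 L1-HIT; vc=[21]
#9 0x156→b21/s1 VC-HIT; vc=[17]
#10 0x190→b25/s1 MISS; vc=[17,21]
#11 0x155→b21/s1 VC-HIT; vc=[17,25]
#12 0x18e→b24/s0 MISS; vc=[17,25,8]
#13 0x198→b25/s1 VC-HIT; vc=[17,21,8]

VC = [17, 21, 8]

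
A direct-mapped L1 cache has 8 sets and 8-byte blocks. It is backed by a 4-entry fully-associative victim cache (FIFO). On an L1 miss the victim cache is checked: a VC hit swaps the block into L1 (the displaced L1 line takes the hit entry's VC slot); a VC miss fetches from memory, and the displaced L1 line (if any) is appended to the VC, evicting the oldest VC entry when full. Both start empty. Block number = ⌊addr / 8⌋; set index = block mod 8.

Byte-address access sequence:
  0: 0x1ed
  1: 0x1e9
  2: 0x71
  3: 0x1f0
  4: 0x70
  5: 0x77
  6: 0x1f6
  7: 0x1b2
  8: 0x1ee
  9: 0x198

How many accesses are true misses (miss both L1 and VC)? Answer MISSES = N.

0: 0x1ed (blk 61, set 5) → MISS  vc=[]
1: 0x1e9 (blk 61, set 5) → L1-HIT  vc=[]
2: 0x71 (blk 14, set 6) → MISS  vc=[]
3: 0x1f0 (blk 62, set 6) → MISS  vc=[14]
4: 0x70 (blk 14, set 6) → VC-HIT  vc=[62]
5: 0x77 (blk 14, set 6) → L1-HIT  vc=[62]
6: 0x1f6 (blk 62, set 6) → VC-HIT  vc=[14]
7: 0x1b2 (blk 54, set 6) → MISS  vc=[14, 62]
8: 0x1ee (blk 61, set 5) → L1-HIT  vc=[14, 62]
9: 0x198 (blk 51, set 3) → MISS  vc=[14, 62]

MISSES = 5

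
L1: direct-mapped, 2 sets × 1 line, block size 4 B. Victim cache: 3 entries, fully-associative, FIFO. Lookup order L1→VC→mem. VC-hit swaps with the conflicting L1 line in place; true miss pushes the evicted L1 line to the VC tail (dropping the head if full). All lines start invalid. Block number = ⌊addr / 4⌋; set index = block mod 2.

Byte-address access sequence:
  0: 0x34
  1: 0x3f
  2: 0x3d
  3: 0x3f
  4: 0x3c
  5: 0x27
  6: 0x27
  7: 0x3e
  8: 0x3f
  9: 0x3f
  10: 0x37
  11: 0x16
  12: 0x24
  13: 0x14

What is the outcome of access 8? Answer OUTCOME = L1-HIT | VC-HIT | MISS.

OUTCOME = L1-HIT

#0 0x34→b13/s1 MISS; vc=[]
#1 0x3f→b15/s1 MISS; vc=[13]
#2 0x3d→b15/s1 L1-HIT; vc=[13]
#3 0x3f→b15/s1 L1-HIT; vc=[13]
#4 0x3c→b15/s1 L1-HIT; vc=[13]
#5 0x27→b9/s1 MISS; vc=[13,15]
#6 0x27→b9/s1 L1-HIT; vc=[13,15]
#7 0x3e→b15/s1 VC-HIT; vc=[13,9]
#8 0x3f→b15/s1 L1-HIT; vc=[13,9]
#9 0x3f→b15/s1 L1-HIT; vc=[13,9]
#10 0x37→b13/s1 VC-HIT; vc=[15,9]
#11 0x16→b5/s1 MISS; vc=[15,9,13]
#12 0x24→b9/s1 VC-HIT; vc=[15,5,13]
#13 0x14→b5/s1 VC-HIT; vc=[15,9,13]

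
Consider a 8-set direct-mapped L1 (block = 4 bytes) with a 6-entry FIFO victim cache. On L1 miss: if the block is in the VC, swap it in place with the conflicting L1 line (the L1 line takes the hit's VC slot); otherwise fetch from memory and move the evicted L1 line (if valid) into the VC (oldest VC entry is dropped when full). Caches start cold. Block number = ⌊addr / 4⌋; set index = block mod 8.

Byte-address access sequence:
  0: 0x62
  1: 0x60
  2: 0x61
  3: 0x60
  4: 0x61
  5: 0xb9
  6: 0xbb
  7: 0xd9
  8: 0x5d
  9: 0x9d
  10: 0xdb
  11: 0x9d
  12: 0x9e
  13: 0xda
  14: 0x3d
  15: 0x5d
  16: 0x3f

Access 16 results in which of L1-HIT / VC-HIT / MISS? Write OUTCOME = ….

OUTCOME = VC-HIT

0: 0x62 (blk 24, set 0) → MISS  vc=[]
1: 0x60 (blk 24, set 0) → L1-HIT  vc=[]
2: 0x61 (blk 24, set 0) → L1-HIT  vc=[]
3: 0x60 (blk 24, set 0) → L1-HIT  vc=[]
4: 0x61 (blk 24, set 0) → L1-HIT  vc=[]
5: 0xb9 (blk 46, set 6) → MISS  vc=[]
6: 0xbb (blk 46, set 6) → L1-HIT  vc=[]
7: 0xd9 (blk 54, set 6) → MISS  vc=[46]
8: 0x5d (blk 23, set 7) → MISS  vc=[46]
9: 0x9d (blk 39, set 7) → MISS  vc=[46, 23]
10: 0xdb (blk 54, set 6) → L1-HIT  vc=[46, 23]
11: 0x9d (blk 39, set 7) → L1-HIT  vc=[46, 23]
12: 0x9e (blk 39, set 7) → L1-HIT  vc=[46, 23]
13: 0xda (blk 54, set 6) → L1-HIT  vc=[46, 23]
14: 0x3d (blk 15, set 7) → MISS  vc=[46, 23, 39]
15: 0x5d (blk 23, set 7) → VC-HIT  vc=[46, 15, 39]
16: 0x3f (blk 15, set 7) → VC-HIT  vc=[46, 23, 39]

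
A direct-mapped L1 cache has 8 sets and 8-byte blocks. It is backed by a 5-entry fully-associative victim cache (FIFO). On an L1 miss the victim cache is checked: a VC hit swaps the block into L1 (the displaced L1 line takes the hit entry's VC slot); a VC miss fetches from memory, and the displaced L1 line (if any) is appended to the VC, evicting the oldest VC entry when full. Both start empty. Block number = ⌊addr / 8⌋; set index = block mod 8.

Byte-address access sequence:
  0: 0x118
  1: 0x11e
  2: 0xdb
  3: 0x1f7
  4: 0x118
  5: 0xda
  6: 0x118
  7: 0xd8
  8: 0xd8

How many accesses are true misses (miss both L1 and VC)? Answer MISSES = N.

MISSES = 3

#0 0x118→b35/s3 MISS; vc=[]
#1 0x11e→b35/s3 L1-HIT; vc=[]
#2 0xdb→b27/s3 MISS; vc=[35]
#3 0x1f7→b62/s6 MISS; vc=[35]
#4 0x118→b35/s3 VC-HIT; vc=[27]
#5 0xda→b27/s3 VC-HIT; vc=[35]
#6 0x118→b35/s3 VC-HIT; vc=[27]
#7 0xd8→b27/s3 VC-HIT; vc=[35]
#8 0xd8→b27/s3 L1-HIT; vc=[35]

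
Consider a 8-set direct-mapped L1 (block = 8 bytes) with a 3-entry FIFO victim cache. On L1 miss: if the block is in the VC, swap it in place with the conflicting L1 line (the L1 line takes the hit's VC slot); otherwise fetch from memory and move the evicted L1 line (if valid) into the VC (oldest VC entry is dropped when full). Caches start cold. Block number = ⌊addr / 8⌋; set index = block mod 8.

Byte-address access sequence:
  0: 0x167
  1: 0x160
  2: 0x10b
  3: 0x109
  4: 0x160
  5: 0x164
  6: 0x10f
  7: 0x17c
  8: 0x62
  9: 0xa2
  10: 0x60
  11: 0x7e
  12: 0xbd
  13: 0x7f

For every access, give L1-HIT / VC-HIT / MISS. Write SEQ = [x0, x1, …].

  [0] addr=0x167 blk=44 s=4: MISS | VC []
  [1] addr=0x160 blk=44 s=4: L1-HIT | VC []
  [2] addr=0x10b blk=33 s=1: MISS | VC []
  [3] addr=0x109 blk=33 s=1: L1-HIT | VC []
  [4] addr=0x160 blk=44 s=4: L1-HIT | VC []
  [5] addr=0x164 blk=44 s=4: L1-HIT | VC []
  [6] addr=0x10f blk=33 s=1: L1-HIT | VC []
  [7] addr=0x17c blk=47 s=7: MISS | VC []
  [8] addr=0x62 blk=12 s=4: MISS | VC [44]
  [9] addr=0xa2 blk=20 s=4: MISS | VC [44, 12]
  [10] addr=0x60 blk=12 s=4: VC-HIT | VC [44, 20]
  [11] addr=0x7e blk=15 s=7: MISS | VC [44, 20, 47]
  [12] addr=0xbd blk=23 s=7: MISS | VC [20, 47, 15]
  [13] addr=0x7f blk=15 s=7: VC-HIT | VC [20, 47, 23]

SEQ = [MISS, L1-HIT, MISS, L1-HIT, L1-HIT, L1-HIT, L1-HIT, MISS, MISS, MISS, VC-HIT, MISS, MISS, VC-HIT]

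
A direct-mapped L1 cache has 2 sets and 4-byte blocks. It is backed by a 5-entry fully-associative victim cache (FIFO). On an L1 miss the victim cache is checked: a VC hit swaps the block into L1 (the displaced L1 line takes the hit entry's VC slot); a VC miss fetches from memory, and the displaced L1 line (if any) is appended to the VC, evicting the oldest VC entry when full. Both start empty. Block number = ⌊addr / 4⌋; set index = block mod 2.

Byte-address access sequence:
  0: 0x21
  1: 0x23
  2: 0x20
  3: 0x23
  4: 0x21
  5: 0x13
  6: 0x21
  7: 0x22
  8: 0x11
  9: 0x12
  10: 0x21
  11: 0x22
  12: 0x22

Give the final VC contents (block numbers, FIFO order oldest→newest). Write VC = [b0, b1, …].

VC = [4]

0: 0x21 (blk 8, set 0) → MISS  vc=[]
1: 0x23 (blk 8, set 0) → L1-HIT  vc=[]
2: 0x20 (blk 8, set 0) → L1-HIT  vc=[]
3: 0x23 (blk 8, set 0) → L1-HIT  vc=[]
4: 0x21 (blk 8, set 0) → L1-HIT  vc=[]
5: 0x13 (blk 4, set 0) → MISS  vc=[8]
6: 0x21 (blk 8, set 0) → VC-HIT  vc=[4]
7: 0x22 (blk 8, set 0) → L1-HIT  vc=[4]
8: 0x11 (blk 4, set 0) → VC-HIT  vc=[8]
9: 0x12 (blk 4, set 0) → L1-HIT  vc=[8]
10: 0x21 (blk 8, set 0) → VC-HIT  vc=[4]
11: 0x22 (blk 8, set 0) → L1-HIT  vc=[4]
12: 0x22 (blk 8, set 0) → L1-HIT  vc=[4]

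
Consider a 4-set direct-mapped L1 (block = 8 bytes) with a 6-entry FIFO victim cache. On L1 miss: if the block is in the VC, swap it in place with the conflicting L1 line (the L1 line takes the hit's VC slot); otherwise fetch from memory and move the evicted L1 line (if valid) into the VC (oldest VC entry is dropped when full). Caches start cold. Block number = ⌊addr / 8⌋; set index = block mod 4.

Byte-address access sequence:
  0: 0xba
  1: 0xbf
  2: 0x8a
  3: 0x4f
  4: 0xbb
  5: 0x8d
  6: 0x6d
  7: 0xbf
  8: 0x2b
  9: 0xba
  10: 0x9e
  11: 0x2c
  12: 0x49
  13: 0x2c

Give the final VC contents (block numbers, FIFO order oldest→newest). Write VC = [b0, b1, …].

VC = [9, 17, 13, 23]

  [0] addr=0xba blk=23 s=3: MISS | VC []
  [1] addr=0xbf blk=23 s=3: L1-HIT | VC []
  [2] addr=0x8a blk=17 s=1: MISS | VC []
  [3] addr=0x4f blk=9 s=1: MISS | VC [17]
  [4] addr=0xbb blk=23 s=3: L1-HIT | VC [17]
  [5] addr=0x8d blk=17 s=1: VC-HIT | VC [9]
  [6] addr=0x6d blk=13 s=1: MISS | VC [9, 17]
  [7] addr=0xbf blk=23 s=3: L1-HIT | VC [9, 17]
  [8] addr=0x2b blk=5 s=1: MISS | VC [9, 17, 13]
  [9] addr=0xba blk=23 s=3: L1-HIT | VC [9, 17, 13]
  [10] addr=0x9e blk=19 s=3: MISS | VC [9, 17, 13, 23]
  [11] addr=0x2c blk=5 s=1: L1-HIT | VC [9, 17, 13, 23]
  [12] addr=0x49 blk=9 s=1: VC-HIT | VC [5, 17, 13, 23]
  [13] addr=0x2c blk=5 s=1: VC-HIT | VC [9, 17, 13, 23]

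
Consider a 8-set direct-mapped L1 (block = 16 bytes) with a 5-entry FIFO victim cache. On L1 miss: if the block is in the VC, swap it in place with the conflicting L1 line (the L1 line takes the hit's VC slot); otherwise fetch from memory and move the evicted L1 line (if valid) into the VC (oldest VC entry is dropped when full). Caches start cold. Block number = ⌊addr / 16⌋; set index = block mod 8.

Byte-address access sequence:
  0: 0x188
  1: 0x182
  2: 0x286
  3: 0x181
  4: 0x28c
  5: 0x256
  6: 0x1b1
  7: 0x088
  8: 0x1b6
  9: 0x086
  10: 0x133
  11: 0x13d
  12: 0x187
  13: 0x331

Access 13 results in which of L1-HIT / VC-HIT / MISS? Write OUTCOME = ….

OUTCOME = MISS

  [0] addr=0x188 blk=24 s=0: MISS | VC []
  [1] addr=0x182 blk=24 s=0: L1-HIT | VC []
  [2] addr=0x286 blk=40 s=0: MISS | VC [24]
  [3] addr=0x181 blk=24 s=0: VC-HIT | VC [40]
  [4] addr=0x28c blk=40 s=0: VC-HIT | VC [24]
  [5] addr=0x256 blk=37 s=5: MISS | VC [24]
  [6] addr=0x1b1 blk=27 s=3: MISS | VC [24]
  [7] addr=0x88 blk=8 s=0: MISS | VC [24, 40]
  [8] addr=0x1b6 blk=27 s=3: L1-HIT | VC [24, 40]
  [9] addr=0x86 blk=8 s=0: L1-HIT | VC [24, 40]
  [10] addr=0x133 blk=19 s=3: MISS | VC [24, 40, 27]
  [11] addr=0x13d blk=19 s=3: L1-HIT | VC [24, 40, 27]
  [12] addr=0x187 blk=24 s=0: VC-HIT | VC [8, 40, 27]
  [13] addr=0x331 blk=51 s=3: MISS | VC [8, 40, 27, 19]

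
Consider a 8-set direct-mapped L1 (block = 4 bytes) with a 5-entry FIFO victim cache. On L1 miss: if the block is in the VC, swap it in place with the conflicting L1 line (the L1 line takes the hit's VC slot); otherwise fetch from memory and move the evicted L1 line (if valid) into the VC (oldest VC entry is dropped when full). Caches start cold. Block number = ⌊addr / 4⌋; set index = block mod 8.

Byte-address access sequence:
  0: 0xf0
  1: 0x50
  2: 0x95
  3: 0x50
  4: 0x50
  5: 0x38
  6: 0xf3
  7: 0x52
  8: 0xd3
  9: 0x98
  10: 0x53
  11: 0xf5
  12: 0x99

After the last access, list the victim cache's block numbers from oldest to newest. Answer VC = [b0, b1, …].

VC = [60, 52, 14, 37]

#0 0xf0→b60/s4 MISS; vc=[]
#1 0x50→b20/s4 MISS; vc=[60]
#2 0x95→b37/s5 MISS; vc=[60]
#3 0x50→b20/s4 L1-HIT; vc=[60]
#4 0x50→b20/s4 L1-HIT; vc=[60]
#5 0x38→b14/s6 MISS; vc=[60]
#6 0xf3→b60/s4 VC-HIT; vc=[20]
#7 0x52→b20/s4 VC-HIT; vc=[60]
#8 0xd3→b52/s4 MISS; vc=[60,20]
#9 0x98→b38/s6 MISS; vc=[60,20,14]
#10 0x53→b20/s4 VC-HIT; vc=[60,52,14]
#11 0xf5→b61/s5 MISS; vc=[60,52,14,37]
#12 0x99→b38/s6 L1-HIT; vc=[60,52,14,37]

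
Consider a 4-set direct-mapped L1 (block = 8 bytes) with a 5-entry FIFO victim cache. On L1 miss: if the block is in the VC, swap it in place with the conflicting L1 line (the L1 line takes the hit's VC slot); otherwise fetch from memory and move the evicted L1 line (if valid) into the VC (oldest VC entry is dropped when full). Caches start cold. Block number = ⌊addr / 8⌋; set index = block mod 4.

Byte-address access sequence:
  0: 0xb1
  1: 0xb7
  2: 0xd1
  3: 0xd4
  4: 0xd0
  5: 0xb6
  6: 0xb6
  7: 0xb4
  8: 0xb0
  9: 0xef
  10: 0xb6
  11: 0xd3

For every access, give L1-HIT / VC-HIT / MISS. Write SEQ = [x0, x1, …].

0: 0xb1 (blk 22, set 2) → MISS  vc=[]
1: 0xb7 (blk 22, set 2) → L1-HIT  vc=[]
2: 0xd1 (blk 26, set 2) → MISS  vc=[22]
3: 0xd4 (blk 26, set 2) → L1-HIT  vc=[22]
4: 0xd0 (blk 26, set 2) → L1-HIT  vc=[22]
5: 0xb6 (blk 22, set 2) → VC-HIT  vc=[26]
6: 0xb6 (blk 22, set 2) → L1-HIT  vc=[26]
7: 0xb4 (blk 22, set 2) → L1-HIT  vc=[26]
8: 0xb0 (blk 22, set 2) → L1-HIT  vc=[26]
9: 0xef (blk 29, set 1) → MISS  vc=[26]
10: 0xb6 (blk 22, set 2) → L1-HIT  vc=[26]
11: 0xd3 (blk 26, set 2) → VC-HIT  vc=[22]

SEQ = [MISS, L1-HIT, MISS, L1-HIT, L1-HIT, VC-HIT, L1-HIT, L1-HIT, L1-HIT, MISS, L1-HIT, VC-HIT]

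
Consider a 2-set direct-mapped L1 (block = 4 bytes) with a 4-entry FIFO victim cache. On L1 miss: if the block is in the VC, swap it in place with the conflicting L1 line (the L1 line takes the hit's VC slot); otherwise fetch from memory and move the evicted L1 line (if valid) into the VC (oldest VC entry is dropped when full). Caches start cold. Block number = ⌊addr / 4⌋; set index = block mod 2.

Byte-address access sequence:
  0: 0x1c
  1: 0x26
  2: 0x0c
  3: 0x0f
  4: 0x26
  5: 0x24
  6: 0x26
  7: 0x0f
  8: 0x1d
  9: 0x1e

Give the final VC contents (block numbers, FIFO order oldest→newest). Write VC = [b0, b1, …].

VC = [3, 9]

  [0] addr=0x1c blk=7 s=1: MISS | VC []
  [1] addr=0x26 blk=9 s=1: MISS | VC [7]
  [2] addr=0xc blk=3 s=1: MISS | VC [7, 9]
  [3] addr=0xf blk=3 s=1: L1-HIT | VC [7, 9]
  [4] addr=0x26 blk=9 s=1: VC-HIT | VC [7, 3]
  [5] addr=0x24 blk=9 s=1: L1-HIT | VC [7, 3]
  [6] addr=0x26 blk=9 s=1: L1-HIT | VC [7, 3]
  [7] addr=0xf blk=3 s=1: VC-HIT | VC [7, 9]
  [8] addr=0x1d blk=7 s=1: VC-HIT | VC [3, 9]
  [9] addr=0x1e blk=7 s=1: L1-HIT | VC [3, 9]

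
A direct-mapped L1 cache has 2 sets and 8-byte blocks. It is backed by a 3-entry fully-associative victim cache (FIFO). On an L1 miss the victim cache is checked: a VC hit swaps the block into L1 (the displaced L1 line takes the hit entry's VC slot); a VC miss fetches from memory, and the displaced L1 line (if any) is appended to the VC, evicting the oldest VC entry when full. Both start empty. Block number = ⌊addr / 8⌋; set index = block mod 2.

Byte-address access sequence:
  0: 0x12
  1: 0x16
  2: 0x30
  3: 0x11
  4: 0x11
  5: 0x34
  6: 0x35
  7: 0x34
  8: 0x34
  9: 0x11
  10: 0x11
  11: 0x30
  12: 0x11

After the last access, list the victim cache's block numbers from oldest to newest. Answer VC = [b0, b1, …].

VC = [6]

0: 0x12 (blk 2, set 0) → MISS  vc=[]
1: 0x16 (blk 2, set 0) → L1-HIT  vc=[]
2: 0x30 (blk 6, set 0) → MISS  vc=[2]
3: 0x11 (blk 2, set 0) → VC-HIT  vc=[6]
4: 0x11 (blk 2, set 0) → L1-HIT  vc=[6]
5: 0x34 (blk 6, set 0) → VC-HIT  vc=[2]
6: 0x35 (blk 6, set 0) → L1-HIT  vc=[2]
7: 0x34 (blk 6, set 0) → L1-HIT  vc=[2]
8: 0x34 (blk 6, set 0) → L1-HIT  vc=[2]
9: 0x11 (blk 2, set 0) → VC-HIT  vc=[6]
10: 0x11 (blk 2, set 0) → L1-HIT  vc=[6]
11: 0x30 (blk 6, set 0) → VC-HIT  vc=[2]
12: 0x11 (blk 2, set 0) → VC-HIT  vc=[6]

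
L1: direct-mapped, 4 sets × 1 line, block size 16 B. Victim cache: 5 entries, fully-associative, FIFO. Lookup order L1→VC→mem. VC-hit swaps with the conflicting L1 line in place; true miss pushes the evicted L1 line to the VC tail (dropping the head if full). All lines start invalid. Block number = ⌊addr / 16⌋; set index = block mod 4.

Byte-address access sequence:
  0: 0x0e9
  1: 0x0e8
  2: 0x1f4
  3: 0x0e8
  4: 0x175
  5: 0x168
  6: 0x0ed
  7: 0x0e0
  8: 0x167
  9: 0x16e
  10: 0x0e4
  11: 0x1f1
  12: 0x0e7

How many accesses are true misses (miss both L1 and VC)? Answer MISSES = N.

MISSES = 4

0: 0xe9 (blk 14, set 2) → MISS  vc=[]
1: 0xe8 (blk 14, set 2) → L1-HIT  vc=[]
2: 0x1f4 (blk 31, set 3) → MISS  vc=[]
3: 0xe8 (blk 14, set 2) → L1-HIT  vc=[]
4: 0x175 (blk 23, set 3) → MISS  vc=[31]
5: 0x168 (blk 22, set 2) → MISS  vc=[31, 14]
6: 0xed (blk 14, set 2) → VC-HIT  vc=[31, 22]
7: 0xe0 (blk 14, set 2) → L1-HIT  vc=[31, 22]
8: 0x167 (blk 22, set 2) → VC-HIT  vc=[31, 14]
9: 0x16e (blk 22, set 2) → L1-HIT  vc=[31, 14]
10: 0xe4 (blk 14, set 2) → VC-HIT  vc=[31, 22]
11: 0x1f1 (blk 31, set 3) → VC-HIT  vc=[23, 22]
12: 0xe7 (blk 14, set 2) → L1-HIT  vc=[23, 22]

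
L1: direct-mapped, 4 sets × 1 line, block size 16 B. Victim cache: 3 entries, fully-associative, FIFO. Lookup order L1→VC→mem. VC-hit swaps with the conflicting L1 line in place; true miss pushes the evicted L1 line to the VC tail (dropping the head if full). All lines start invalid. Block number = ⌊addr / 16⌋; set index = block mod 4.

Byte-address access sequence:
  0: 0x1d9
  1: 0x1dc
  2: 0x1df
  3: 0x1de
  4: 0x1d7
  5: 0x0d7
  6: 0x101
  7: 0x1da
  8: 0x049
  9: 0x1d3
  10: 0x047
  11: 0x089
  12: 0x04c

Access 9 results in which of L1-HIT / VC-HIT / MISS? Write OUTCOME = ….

OUTCOME = L1-HIT

0: 0x1d9 (blk 29, set 1) → MISS  vc=[]
1: 0x1dc (blk 29, set 1) → L1-HIT  vc=[]
2: 0x1df (blk 29, set 1) → L1-HIT  vc=[]
3: 0x1de (blk 29, set 1) → L1-HIT  vc=[]
4: 0x1d7 (blk 29, set 1) → L1-HIT  vc=[]
5: 0xd7 (blk 13, set 1) → MISS  vc=[29]
6: 0x101 (blk 16, set 0) → MISS  vc=[29]
7: 0x1da (blk 29, set 1) → VC-HIT  vc=[13]
8: 0x49 (blk 4, set 0) → MISS  vc=[13, 16]
9: 0x1d3 (blk 29, set 1) → L1-HIT  vc=[13, 16]
10: 0x47 (blk 4, set 0) → L1-HIT  vc=[13, 16]
11: 0x89 (blk 8, set 0) → MISS  vc=[13, 16, 4]
12: 0x4c (blk 4, set 0) → VC-HIT  vc=[13, 16, 8]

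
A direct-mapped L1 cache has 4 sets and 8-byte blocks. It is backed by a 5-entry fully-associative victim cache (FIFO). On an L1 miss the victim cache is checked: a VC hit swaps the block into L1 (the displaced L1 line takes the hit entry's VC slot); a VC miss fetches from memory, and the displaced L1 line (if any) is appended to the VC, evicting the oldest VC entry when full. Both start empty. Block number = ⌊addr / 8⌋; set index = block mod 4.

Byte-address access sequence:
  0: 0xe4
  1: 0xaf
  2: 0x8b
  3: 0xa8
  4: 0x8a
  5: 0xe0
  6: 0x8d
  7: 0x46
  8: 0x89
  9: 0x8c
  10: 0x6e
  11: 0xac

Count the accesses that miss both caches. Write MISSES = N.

MISSES = 5

0: 0xe4 (blk 28, set 0) → MISS  vc=[]
1: 0xaf (blk 21, set 1) → MISS  vc=[]
2: 0x8b (blk 17, set 1) → MISS  vc=[21]
3: 0xa8 (blk 21, set 1) → VC-HIT  vc=[17]
4: 0x8a (blk 17, set 1) → VC-HIT  vc=[21]
5: 0xe0 (blk 28, set 0) → L1-HIT  vc=[21]
6: 0x8d (blk 17, set 1) → L1-HIT  vc=[21]
7: 0x46 (blk 8, set 0) → MISS  vc=[21, 28]
8: 0x89 (blk 17, set 1) → L1-HIT  vc=[21, 28]
9: 0x8c (blk 17, set 1) → L1-HIT  vc=[21, 28]
10: 0x6e (blk 13, set 1) → MISS  vc=[21, 28, 17]
11: 0xac (blk 21, set 1) → VC-HIT  vc=[13, 28, 17]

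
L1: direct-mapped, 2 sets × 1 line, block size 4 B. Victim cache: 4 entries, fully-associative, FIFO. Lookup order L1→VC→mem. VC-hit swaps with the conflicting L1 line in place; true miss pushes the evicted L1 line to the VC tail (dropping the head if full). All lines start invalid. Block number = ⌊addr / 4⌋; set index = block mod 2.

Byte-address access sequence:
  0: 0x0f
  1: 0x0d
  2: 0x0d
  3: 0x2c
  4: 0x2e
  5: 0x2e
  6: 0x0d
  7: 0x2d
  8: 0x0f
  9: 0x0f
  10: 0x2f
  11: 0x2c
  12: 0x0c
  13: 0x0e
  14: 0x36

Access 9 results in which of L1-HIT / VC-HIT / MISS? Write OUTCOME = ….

#0 0xf→b3/s1 MISS; vc=[]
#1 0xd→b3/s1 L1-HIT; vc=[]
#2 0xd→b3/s1 L1-HIT; vc=[]
#3 0x2c→b11/s1 MISS; vc=[3]
#4 0x2e→b11/s1 L1-HIT; vc=[3]
#5 0x2e→b11/s1 L1-HIT; vc=[3]
#6 0xd→b3/s1 VC-HIT; vc=[11]
#7 0x2d→b11/s1 VC-HIT; vc=[3]
#8 0xf→b3/s1 VC-HIT; vc=[11]
#9 0xf→b3/s1 L1-HIT; vc=[11]
#10 0x2f→b11/s1 VC-HIT; vc=[3]
#11 0x2c→b11/s1 L1-HIT; vc=[3]
#12 0xc→b3/s1 VC-HIT; vc=[11]
#13 0xe→b3/s1 L1-HIT; vc=[11]
#14 0x36→b13/s1 MISS; vc=[11,3]

OUTCOME = L1-HIT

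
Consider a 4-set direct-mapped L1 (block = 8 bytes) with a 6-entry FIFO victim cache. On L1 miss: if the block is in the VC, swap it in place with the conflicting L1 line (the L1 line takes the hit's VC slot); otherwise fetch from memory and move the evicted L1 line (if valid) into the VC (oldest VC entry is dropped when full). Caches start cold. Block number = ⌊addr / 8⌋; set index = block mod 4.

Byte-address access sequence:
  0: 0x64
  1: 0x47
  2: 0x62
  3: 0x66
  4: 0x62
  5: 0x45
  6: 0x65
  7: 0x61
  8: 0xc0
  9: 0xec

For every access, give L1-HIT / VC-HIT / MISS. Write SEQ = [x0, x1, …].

#0 0x64→b12/s0 MISS; vc=[]
#1 0x47→b8/s0 MISS; vc=[12]
#2 0x62→b12/s0 VC-HIT; vc=[8]
#3 0x66→b12/s0 L1-HIT; vc=[8]
#4 0x62→b12/s0 L1-HIT; vc=[8]
#5 0x45→b8/s0 VC-HIT; vc=[12]
#6 0x65→b12/s0 VC-HIT; vc=[8]
#7 0x61→b12/s0 L1-HIT; vc=[8]
#8 0xc0→b24/s0 MISS; vc=[8,12]
#9 0xec→b29/s1 MISS; vc=[8,12]

SEQ = [MISS, MISS, VC-HIT, L1-HIT, L1-HIT, VC-HIT, VC-HIT, L1-HIT, MISS, MISS]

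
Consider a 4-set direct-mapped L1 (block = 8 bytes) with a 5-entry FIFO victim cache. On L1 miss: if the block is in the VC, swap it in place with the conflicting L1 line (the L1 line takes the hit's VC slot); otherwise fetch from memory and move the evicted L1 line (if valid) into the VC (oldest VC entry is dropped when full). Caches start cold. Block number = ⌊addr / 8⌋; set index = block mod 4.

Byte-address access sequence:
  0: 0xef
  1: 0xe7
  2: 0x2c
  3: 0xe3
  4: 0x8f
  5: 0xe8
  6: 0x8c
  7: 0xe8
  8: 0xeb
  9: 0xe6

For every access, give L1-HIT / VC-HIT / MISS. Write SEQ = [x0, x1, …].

  [0] addr=0xef blk=29 s=1: MISS | VC []
  [1] addr=0xe7 blk=28 s=0: MISS | VC []
  [2] addr=0x2c blk=5 s=1: MISS | VC [29]
  [3] addr=0xe3 blk=28 s=0: L1-HIT | VC [29]
  [4] addr=0x8f blk=17 s=1: MISS | VC [29, 5]
  [5] addr=0xe8 blk=29 s=1: VC-HIT | VC [17, 5]
  [6] addr=0x8c blk=17 s=1: VC-HIT | VC [29, 5]
  [7] addr=0xe8 blk=29 s=1: VC-HIT | VC [17, 5]
  [8] addr=0xeb blk=29 s=1: L1-HIT | VC [17, 5]
  [9] addr=0xe6 blk=28 s=0: L1-HIT | VC [17, 5]

SEQ = [MISS, MISS, MISS, L1-HIT, MISS, VC-HIT, VC-HIT, VC-HIT, L1-HIT, L1-HIT]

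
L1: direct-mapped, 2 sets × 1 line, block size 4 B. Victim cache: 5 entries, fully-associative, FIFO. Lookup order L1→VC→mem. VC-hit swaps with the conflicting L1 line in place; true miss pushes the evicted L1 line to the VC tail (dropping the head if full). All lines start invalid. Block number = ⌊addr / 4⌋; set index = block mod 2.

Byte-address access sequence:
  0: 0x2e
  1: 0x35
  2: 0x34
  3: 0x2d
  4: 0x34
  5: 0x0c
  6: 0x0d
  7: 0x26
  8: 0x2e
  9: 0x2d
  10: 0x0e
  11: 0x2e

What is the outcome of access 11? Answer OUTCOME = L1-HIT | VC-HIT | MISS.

  [0] addr=0x2e blk=11 s=1: MISS | VC []
  [1] addr=0x35 blk=13 s=1: MISS | VC [11]
  [2] addr=0x34 blk=13 s=1: L1-HIT | VC [11]
  [3] addr=0x2d blk=11 s=1: VC-HIT | VC [13]
  [4] addr=0x34 blk=13 s=1: VC-HIT | VC [11]
  [5] addr=0xc blk=3 s=1: MISS | VC [11, 13]
  [6] addr=0xd blk=3 s=1: L1-HIT | VC [11, 13]
  [7] addr=0x26 blk=9 s=1: MISS | VC [11, 13, 3]
  [8] addr=0x2e blk=11 s=1: VC-HIT | VC [9, 13, 3]
  [9] addr=0x2d blk=11 s=1: L1-HIT | VC [9, 13, 3]
  [10] addr=0xe blk=3 s=1: VC-HIT | VC [9, 13, 11]
  [11] addr=0x2e blk=11 s=1: VC-HIT | VC [9, 13, 3]

OUTCOME = VC-HIT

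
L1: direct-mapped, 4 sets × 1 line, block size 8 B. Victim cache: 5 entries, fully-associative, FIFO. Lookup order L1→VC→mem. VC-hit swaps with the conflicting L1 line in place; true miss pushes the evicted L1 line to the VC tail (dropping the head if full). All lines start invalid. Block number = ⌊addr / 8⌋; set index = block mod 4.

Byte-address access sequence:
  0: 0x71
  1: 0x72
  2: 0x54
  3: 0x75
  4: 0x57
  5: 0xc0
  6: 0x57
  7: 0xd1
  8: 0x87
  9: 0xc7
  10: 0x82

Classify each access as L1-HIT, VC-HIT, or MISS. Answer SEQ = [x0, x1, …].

SEQ = [MISS, L1-HIT, MISS, VC-HIT, VC-HIT, MISS, L1-HIT, MISS, MISS, VC-HIT, VC-HIT]

#0 0x71→b14/s2 MISS; vc=[]
#1 0x72→b14/s2 L1-HIT; vc=[]
#2 0x54→b10/s2 MISS; vc=[14]
#3 0x75→b14/s2 VC-HIT; vc=[10]
#4 0x57→b10/s2 VC-HIT; vc=[14]
#5 0xc0→b24/s0 MISS; vc=[14]
#6 0x57→b10/s2 L1-HIT; vc=[14]
#7 0xd1→b26/s2 MISS; vc=[14,10]
#8 0x87→b16/s0 MISS; vc=[14,10,24]
#9 0xc7→b24/s0 VC-HIT; vc=[14,10,16]
#10 0x82→b16/s0 VC-HIT; vc=[14,10,24]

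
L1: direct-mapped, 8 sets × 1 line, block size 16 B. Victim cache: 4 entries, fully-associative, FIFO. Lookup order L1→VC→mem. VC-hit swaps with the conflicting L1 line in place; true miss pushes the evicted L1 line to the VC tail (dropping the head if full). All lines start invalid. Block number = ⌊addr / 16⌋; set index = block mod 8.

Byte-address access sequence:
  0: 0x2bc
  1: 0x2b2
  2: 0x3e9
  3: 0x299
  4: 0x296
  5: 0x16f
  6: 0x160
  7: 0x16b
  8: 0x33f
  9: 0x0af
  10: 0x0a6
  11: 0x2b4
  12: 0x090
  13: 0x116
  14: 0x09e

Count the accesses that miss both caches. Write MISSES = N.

#0 0x2bc→b43/s3 MISS; vc=[]
#1 0x2b2→b43/s3 L1-HIT; vc=[]
#2 0x3e9→b62/s6 MISS; vc=[]
#3 0x299→b41/s1 MISS; vc=[]
#4 0x296→b41/s1 L1-HIT; vc=[]
#5 0x16f→b22/s6 MISS; vc=[62]
#6 0x160→b22/s6 L1-HIT; vc=[62]
#7 0x16b→b22/s6 L1-HIT; vc=[62]
#8 0x33f→b51/s3 MISS; vc=[62,43]
#9 0xaf→b10/s2 MISS; vc=[62,43]
#10 0xa6→b10/s2 L1-HIT; vc=[62,43]
#11 0x2b4→b43/s3 VC-HIT; vc=[62,51]
#12 0x90→b9/s1 MISS; vc=[62,51,41]
#13 0x116→b17/s1 MISS; vc=[62,51,41,9]
#14 0x9e→b9/s1 VC-HIT; vc=[62,51,41,17]

MISSES = 8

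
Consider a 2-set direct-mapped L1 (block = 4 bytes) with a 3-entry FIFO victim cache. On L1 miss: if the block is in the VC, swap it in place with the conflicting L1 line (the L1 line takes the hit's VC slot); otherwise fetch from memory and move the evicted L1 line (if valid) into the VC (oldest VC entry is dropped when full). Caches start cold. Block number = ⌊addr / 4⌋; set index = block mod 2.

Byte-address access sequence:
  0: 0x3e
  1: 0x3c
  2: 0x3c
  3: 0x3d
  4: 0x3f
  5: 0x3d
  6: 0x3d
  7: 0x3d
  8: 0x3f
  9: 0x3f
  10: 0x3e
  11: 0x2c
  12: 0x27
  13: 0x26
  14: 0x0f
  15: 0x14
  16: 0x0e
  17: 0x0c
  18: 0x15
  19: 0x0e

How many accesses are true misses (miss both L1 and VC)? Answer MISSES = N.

0: 0x3e (blk 15, set 1) → MISS  vc=[]
1: 0x3c (blk 15, set 1) → L1-HIT  vc=[]
2: 0x3c (blk 15, set 1) → L1-HIT  vc=[]
3: 0x3d (blk 15, set 1) → L1-HIT  vc=[]
4: 0x3f (blk 15, set 1) → L1-HIT  vc=[]
5: 0x3d (blk 15, set 1) → L1-HIT  vc=[]
6: 0x3d (blk 15, set 1) → L1-HIT  vc=[]
7: 0x3d (blk 15, set 1) → L1-HIT  vc=[]
8: 0x3f (blk 15, set 1) → L1-HIT  vc=[]
9: 0x3f (blk 15, set 1) → L1-HIT  vc=[]
10: 0x3e (blk 15, set 1) → L1-HIT  vc=[]
11: 0x2c (blk 11, set 1) → MISS  vc=[15]
12: 0x27 (blk 9, set 1) → MISS  vc=[15, 11]
13: 0x26 (blk 9, set 1) → L1-HIT  vc=[15, 11]
14: 0xf (blk 3, set 1) → MISS  vc=[15, 11, 9]
15: 0x14 (blk 5, set 1) → MISS  vc=[11, 9, 3]
16: 0xe (blk 3, set 1) → VC-HIT  vc=[11, 9, 5]
17: 0xc (blk 3, set 1) → L1-HIT  vc=[11, 9, 5]
18: 0x15 (blk 5, set 1) → VC-HIT  vc=[11, 9, 3]
19: 0xe (blk 3, set 1) → VC-HIT  vc=[11, 9, 5]

MISSES = 5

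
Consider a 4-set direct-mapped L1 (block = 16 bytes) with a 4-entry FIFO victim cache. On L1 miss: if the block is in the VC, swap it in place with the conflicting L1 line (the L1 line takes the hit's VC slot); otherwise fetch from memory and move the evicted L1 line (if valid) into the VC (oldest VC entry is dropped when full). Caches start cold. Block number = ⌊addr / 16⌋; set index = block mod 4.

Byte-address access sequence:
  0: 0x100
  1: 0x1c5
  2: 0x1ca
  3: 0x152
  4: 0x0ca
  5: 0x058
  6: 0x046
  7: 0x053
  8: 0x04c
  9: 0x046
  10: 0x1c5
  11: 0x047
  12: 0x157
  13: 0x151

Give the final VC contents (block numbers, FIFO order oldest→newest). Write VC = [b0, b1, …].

#0 0x100→b16/s0 MISS; vc=[]
#1 0x1c5→b28/s0 MISS; vc=[16]
#2 0x1ca→b28/s0 L1-HIT; vc=[16]
#3 0x152→b21/s1 MISS; vc=[16]
#4 0xca→b12/s0 MISS; vc=[16,28]
#5 0x58→b5/s1 MISS; vc=[16,28,21]
#6 0x46→b4/s0 MISS; vc=[16,28,21,12]
#7 0x53→b5/s1 L1-HIT; vc=[16,28,21,12]
#8 0x4c→b4/s0 L1-HIT; vc=[16,28,21,12]
#9 0x46→b4/s0 L1-HIT; vc=[16,28,21,12]
#10 0x1c5→b28/s0 VC-HIT; vc=[16,4,21,12]
#11 0x47→b4/s0 VC-HIT; vc=[16,28,21,12]
#12 0x157→b21/s1 VC-HIT; vc=[16,28,5,12]
#13 0x151→b21/s1 L1-HIT; vc=[16,28,5,12]

VC = [16, 28, 5, 12]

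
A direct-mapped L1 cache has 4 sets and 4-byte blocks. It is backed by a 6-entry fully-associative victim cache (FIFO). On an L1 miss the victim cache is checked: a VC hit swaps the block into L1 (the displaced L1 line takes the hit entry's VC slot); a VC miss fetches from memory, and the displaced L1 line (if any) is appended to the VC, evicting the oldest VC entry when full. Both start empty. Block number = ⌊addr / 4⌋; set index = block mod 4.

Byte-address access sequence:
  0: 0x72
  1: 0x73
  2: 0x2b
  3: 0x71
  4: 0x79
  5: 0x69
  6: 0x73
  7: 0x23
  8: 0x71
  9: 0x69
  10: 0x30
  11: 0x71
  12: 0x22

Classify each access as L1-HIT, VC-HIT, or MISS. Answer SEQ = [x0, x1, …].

SEQ = [MISS, L1-HIT, MISS, L1-HIT, MISS, MISS, L1-HIT, MISS, VC-HIT, L1-HIT, MISS, VC-HIT, VC-HIT]

#0 0x72→b28/s0 MISS; vc=[]
#1 0x73→b28/s0 L1-HIT; vc=[]
#2 0x2b→b10/s2 MISS; vc=[]
#3 0x71→b28/s0 L1-HIT; vc=[]
#4 0x79→b30/s2 MISS; vc=[10]
#5 0x69→b26/s2 MISS; vc=[10,30]
#6 0x73→b28/s0 L1-HIT; vc=[10,30]
#7 0x23→b8/s0 MISS; vc=[10,30,28]
#8 0x71→b28/s0 VC-HIT; vc=[10,30,8]
#9 0x69→b26/s2 L1-HIT; vc=[10,30,8]
#10 0x30→b12/s0 MISS; vc=[10,30,8,28]
#11 0x71→b28/s0 VC-HIT; vc=[10,30,8,12]
#12 0x22→b8/s0 VC-HIT; vc=[10,30,28,12]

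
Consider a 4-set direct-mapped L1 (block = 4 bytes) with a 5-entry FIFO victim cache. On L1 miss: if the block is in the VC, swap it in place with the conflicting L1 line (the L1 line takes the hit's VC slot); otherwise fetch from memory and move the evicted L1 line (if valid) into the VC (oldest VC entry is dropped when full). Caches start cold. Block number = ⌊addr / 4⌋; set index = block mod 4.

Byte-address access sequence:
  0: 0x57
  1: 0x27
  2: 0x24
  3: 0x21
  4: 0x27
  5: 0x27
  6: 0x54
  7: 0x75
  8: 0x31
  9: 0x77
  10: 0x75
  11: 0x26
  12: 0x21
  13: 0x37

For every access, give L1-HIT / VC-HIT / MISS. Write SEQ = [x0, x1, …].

SEQ = [MISS, MISS, L1-HIT, MISS, L1-HIT, L1-HIT, VC-HIT, MISS, MISS, L1-HIT, L1-HIT, VC-HIT, VC-HIT, MISS]

0: 0x57 (blk 21, set 1) → MISS  vc=[]
1: 0x27 (blk 9, set 1) → MISS  vc=[21]
2: 0x24 (blk 9, set 1) → L1-HIT  vc=[21]
3: 0x21 (blk 8, set 0) → MISS  vc=[21]
4: 0x27 (blk 9, set 1) → L1-HIT  vc=[21]
5: 0x27 (blk 9, set 1) → L1-HIT  vc=[21]
6: 0x54 (blk 21, set 1) → VC-HIT  vc=[9]
7: 0x75 (blk 29, set 1) → MISS  vc=[9, 21]
8: 0x31 (blk 12, set 0) → MISS  vc=[9, 21, 8]
9: 0x77 (blk 29, set 1) → L1-HIT  vc=[9, 21, 8]
10: 0x75 (blk 29, set 1) → L1-HIT  vc=[9, 21, 8]
11: 0x26 (blk 9, set 1) → VC-HIT  vc=[29, 21, 8]
12: 0x21 (blk 8, set 0) → VC-HIT  vc=[29, 21, 12]
13: 0x37 (blk 13, set 1) → MISS  vc=[29, 21, 12, 9]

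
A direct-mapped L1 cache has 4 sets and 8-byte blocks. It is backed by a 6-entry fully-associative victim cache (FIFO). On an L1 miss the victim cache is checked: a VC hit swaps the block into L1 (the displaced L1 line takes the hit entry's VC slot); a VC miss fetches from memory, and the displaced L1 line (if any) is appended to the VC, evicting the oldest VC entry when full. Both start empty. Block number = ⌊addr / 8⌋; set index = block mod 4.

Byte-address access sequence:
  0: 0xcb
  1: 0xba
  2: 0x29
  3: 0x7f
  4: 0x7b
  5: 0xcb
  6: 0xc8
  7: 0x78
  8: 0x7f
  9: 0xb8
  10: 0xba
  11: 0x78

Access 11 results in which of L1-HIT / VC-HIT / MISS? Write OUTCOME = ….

OUTCOME = VC-HIT

  [0] addr=0xcb blk=25 s=1: MISS | VC []
  [1] addr=0xba blk=23 s=3: MISS | VC []
  [2] addr=0x29 blk=5 s=1: MISS | VC [25]
  [3] addr=0x7f blk=15 s=3: MISS | VC [25, 23]
  [4] addr=0x7b blk=15 s=3: L1-HIT | VC [25, 23]
  [5] addr=0xcb blk=25 s=1: VC-HIT | VC [5, 23]
  [6] addr=0xc8 blk=25 s=1: L1-HIT | VC [5, 23]
  [7] addr=0x78 blk=15 s=3: L1-HIT | VC [5, 23]
  [8] addr=0x7f blk=15 s=3: L1-HIT | VC [5, 23]
  [9] addr=0xb8 blk=23 s=3: VC-HIT | VC [5, 15]
  [10] addr=0xba blk=23 s=3: L1-HIT | VC [5, 15]
  [11] addr=0x78 blk=15 s=3: VC-HIT | VC [5, 23]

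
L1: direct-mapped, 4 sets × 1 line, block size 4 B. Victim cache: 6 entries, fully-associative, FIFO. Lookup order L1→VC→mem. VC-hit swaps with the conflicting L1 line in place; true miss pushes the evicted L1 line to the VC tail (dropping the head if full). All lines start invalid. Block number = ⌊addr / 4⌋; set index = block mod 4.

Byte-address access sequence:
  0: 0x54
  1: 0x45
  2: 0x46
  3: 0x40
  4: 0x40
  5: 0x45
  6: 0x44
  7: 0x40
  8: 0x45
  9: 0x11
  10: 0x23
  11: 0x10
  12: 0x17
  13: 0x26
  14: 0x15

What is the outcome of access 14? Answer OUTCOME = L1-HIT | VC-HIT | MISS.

  [0] addr=0x54 blk=21 s=1: MISS | VC []
  [1] addr=0x45 blk=17 s=1: MISS | VC [21]
  [2] addr=0x46 blk=17 s=1: L1-HIT | VC [21]
  [3] addr=0x40 blk=16 s=0: MISS | VC [21]
  [4] addr=0x40 blk=16 s=0: L1-HIT | VC [21]
  [5] addr=0x45 blk=17 s=1: L1-HIT | VC [21]
  [6] addr=0x44 blk=17 s=1: L1-HIT | VC [21]
  [7] addr=0x40 blk=16 s=0: L1-HIT | VC [21]
  [8] addr=0x45 blk=17 s=1: L1-HIT | VC [21]
  [9] addr=0x11 blk=4 s=0: MISS | VC [21, 16]
  [10] addr=0x23 blk=8 s=0: MISS | VC [21, 16, 4]
  [11] addr=0x10 blk=4 s=0: VC-HIT | VC [21, 16, 8]
  [12] addr=0x17 blk=5 s=1: MISS | VC [21, 16, 8, 17]
  [13] addr=0x26 blk=9 s=1: MISS | VC [21, 16, 8, 17, 5]
  [14] addr=0x15 blk=5 s=1: VC-HIT | VC [21, 16, 8, 17, 9]

OUTCOME = VC-HIT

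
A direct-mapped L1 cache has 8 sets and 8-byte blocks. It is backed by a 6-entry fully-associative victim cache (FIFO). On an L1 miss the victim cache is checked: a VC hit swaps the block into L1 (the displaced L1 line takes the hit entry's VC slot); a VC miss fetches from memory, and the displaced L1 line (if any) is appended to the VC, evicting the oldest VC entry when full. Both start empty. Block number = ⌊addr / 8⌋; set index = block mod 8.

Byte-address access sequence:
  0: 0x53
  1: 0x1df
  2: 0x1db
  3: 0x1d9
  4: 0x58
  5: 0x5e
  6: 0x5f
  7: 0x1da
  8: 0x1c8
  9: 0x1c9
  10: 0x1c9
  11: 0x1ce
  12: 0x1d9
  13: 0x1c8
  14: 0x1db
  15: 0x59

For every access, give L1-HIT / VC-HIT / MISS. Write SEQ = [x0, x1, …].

#0 0x53→b10/s2 MISS; vc=[]
#1 0x1df→b59/s3 MISS; vc=[]
#2 0x1db→b59/s3 L1-HIT; vc=[]
#3 0x1d9→b59/s3 L1-HIT; vc=[]
#4 0x58→b11/s3 MISS; vc=[59]
#5 0x5e→b11/s3 L1-HIT; vc=[59]
#6 0x5f→b11/s3 L1-HIT; vc=[59]
#7 0x1da→b59/s3 VC-HIT; vc=[11]
#8 0x1c8→b57/s1 MISS; vc=[11]
#9 0x1c9→b57/s1 L1-HIT; vc=[11]
#10 0x1c9→b57/s1 L1-HIT; vc=[11]
#11 0x1ce→b57/s1 L1-HIT; vc=[11]
#12 0x1d9→b59/s3 L1-HIT; vc=[11]
#13 0x1c8→b57/s1 L1-HIT; vc=[11]
#14 0x1db→b59/s3 L1-HIT; vc=[11]
#15 0x59→b11/s3 VC-HIT; vc=[59]

SEQ = [MISS, MISS, L1-HIT, L1-HIT, MISS, L1-HIT, L1-HIT, VC-HIT, MISS, L1-HIT, L1-HIT, L1-HIT, L1-HIT, L1-HIT, L1-HIT, VC-HIT]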